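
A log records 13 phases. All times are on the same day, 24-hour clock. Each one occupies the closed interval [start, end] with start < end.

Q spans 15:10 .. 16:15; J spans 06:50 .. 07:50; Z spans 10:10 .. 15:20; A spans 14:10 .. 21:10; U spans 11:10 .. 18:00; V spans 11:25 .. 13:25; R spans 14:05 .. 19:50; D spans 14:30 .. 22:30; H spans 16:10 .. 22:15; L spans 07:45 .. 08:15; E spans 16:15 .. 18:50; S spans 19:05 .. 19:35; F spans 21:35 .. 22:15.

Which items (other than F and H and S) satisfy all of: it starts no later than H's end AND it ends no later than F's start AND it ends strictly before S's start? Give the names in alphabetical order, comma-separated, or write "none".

E, J, L, Q, U, V, Z

Conditions: its start is no later than H's end (X.start <= 22:15) AND its end is no later than F's start (X.end <= 21:35) AND its end is strictly before S's start (X.end < 19:05).
A: start 14:10 <= 22:15? ✓; end 21:10 <= 21:35? ✓; end 21:10 < 19:05? ✗ → no.
D: start 14:30 <= 22:15? ✓; end 22:30 <= 21:35? ✗; end 22:30 < 19:05? ✗ → no.
E: start 16:15 <= 22:15? ✓; end 18:50 <= 21:35? ✓; end 18:50 < 19:05? ✓ → yes.
J: start 06:50 <= 22:15? ✓; end 07:50 <= 21:35? ✓; end 07:50 < 19:05? ✓ → yes.
L: start 07:45 <= 22:15? ✓; end 08:15 <= 21:35? ✓; end 08:15 < 19:05? ✓ → yes.
Q: start 15:10 <= 22:15? ✓; end 16:15 <= 21:35? ✓; end 16:15 < 19:05? ✓ → yes.
R: start 14:05 <= 22:15? ✓; end 19:50 <= 21:35? ✓; end 19:50 < 19:05? ✗ → no.
U: start 11:10 <= 22:15? ✓; end 18:00 <= 21:35? ✓; end 18:00 < 19:05? ✓ → yes.
V: start 11:25 <= 22:15? ✓; end 13:25 <= 21:35? ✓; end 13:25 < 19:05? ✓ → yes.
Z: start 10:10 <= 22:15? ✓; end 15:20 <= 21:35? ✓; end 15:20 < 19:05? ✓ → yes.
Result: E, J, L, Q, U, V, Z.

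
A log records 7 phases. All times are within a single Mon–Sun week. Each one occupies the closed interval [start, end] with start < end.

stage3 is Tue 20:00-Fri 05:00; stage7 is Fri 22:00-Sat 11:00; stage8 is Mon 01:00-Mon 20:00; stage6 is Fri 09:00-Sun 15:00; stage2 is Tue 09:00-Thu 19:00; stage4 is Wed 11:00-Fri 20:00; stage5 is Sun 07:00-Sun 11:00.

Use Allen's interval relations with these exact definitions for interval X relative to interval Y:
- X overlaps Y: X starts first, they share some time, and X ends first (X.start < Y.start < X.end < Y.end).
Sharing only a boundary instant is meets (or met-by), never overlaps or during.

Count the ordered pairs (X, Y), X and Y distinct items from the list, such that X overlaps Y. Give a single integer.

Checking all 42 ordered pairs for relation 'overlaps'; matching pairs in alphabetical order:
(stage2, stage3): stage2 overlaps stage3 ✓
(stage2, stage4): stage2 overlaps stage4 ✓
(stage3, stage4): stage3 overlaps stage4 ✓
(stage4, stage6): stage4 overlaps stage6 ✓
Count: 4.

4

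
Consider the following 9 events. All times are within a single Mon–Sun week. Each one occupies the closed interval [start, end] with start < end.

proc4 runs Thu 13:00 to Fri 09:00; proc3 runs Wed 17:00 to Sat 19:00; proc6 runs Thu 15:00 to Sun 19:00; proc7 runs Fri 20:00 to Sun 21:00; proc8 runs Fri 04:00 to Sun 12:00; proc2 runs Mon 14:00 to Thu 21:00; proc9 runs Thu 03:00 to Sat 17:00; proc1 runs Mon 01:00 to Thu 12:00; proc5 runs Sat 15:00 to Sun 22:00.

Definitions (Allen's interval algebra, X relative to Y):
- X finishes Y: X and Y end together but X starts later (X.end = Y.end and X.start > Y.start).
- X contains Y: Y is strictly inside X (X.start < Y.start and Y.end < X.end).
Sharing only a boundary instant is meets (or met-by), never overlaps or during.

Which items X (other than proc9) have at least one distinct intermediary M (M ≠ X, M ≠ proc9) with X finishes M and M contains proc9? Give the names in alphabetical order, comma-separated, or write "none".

none

Target proc9 = [Thu 03:00, Sat 17:00].
Intermediaries M with M contains proc9: proc3.
Via proc3 — items with X finishes proc3: none.
Union: none.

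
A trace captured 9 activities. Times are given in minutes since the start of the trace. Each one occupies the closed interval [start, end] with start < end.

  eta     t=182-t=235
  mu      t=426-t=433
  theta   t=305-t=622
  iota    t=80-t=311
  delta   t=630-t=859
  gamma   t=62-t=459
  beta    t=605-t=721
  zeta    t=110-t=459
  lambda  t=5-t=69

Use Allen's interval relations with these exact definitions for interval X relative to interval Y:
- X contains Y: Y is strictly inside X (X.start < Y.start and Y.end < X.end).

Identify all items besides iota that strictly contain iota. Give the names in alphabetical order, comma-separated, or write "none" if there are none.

gamma

Target iota = [t=80, t=311].
beta [t=605, t=721] → after → no.
delta [t=630, t=859] → after → no.
eta [t=182, t=235] → during → no.
gamma [t=62, t=459] → contains → yes.
lambda [t=5, t=69] → before → no.
mu [t=426, t=433] → after → no.
theta [t=305, t=622] → overlapped-by → no.
zeta [t=110, t=459] → overlapped-by → no.
Result: gamma.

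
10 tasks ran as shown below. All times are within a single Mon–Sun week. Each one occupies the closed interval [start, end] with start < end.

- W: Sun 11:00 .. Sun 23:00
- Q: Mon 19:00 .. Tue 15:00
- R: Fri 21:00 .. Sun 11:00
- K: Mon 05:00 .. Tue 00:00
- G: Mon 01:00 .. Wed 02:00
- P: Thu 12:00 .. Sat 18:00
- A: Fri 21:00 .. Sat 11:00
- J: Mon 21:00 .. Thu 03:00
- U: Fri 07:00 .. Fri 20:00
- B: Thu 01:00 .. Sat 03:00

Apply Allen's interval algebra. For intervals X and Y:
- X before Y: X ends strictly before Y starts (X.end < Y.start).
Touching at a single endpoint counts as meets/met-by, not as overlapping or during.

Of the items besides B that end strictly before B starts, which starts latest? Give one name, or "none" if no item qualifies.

Q

Target B = [Thu 01:00, Sat 03:00].
A [Fri 21:00, Sat 11:00] → overlapped-by → excluded.
G [Mon 01:00, Wed 02:00] → before → candidate.
J [Mon 21:00, Thu 03:00] → overlaps → excluded.
K [Mon 05:00, Tue 00:00] → before → candidate.
P [Thu 12:00, Sat 18:00] → overlapped-by → excluded.
Q [Mon 19:00, Tue 15:00] → before → candidate.
R [Fri 21:00, Sun 11:00] → overlapped-by → excluded.
U [Fri 07:00, Fri 20:00] → during → excluded.
W [Sun 11:00, Sun 23:00] → after → excluded.
Among candidates, latest start is Mon 19:00 → Q.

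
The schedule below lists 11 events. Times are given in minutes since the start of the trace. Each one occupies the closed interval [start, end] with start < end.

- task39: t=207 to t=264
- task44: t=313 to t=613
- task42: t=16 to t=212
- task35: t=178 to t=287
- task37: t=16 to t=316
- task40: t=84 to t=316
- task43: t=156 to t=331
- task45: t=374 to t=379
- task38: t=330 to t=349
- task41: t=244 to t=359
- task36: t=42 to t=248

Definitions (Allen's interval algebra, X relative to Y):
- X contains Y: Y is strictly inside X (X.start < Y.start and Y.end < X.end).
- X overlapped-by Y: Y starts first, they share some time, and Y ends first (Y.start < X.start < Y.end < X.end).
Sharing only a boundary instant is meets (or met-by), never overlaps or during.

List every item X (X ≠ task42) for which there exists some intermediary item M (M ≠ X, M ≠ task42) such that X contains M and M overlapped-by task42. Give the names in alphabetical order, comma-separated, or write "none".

Target task42 = [t=16, t=212].
Intermediaries M with M overlapped-by task42: task35, task36, task39, task40, task43.
Via task35 — items with X contains task35: task37, task40, task43.
Via task36 — items with X contains task36: task37.
Via task39 — items with X contains task39: task35, task37, task40, task43.
Via task40 — items with X contains task40: none.
Via task43 — items with X contains task43: none.
Union: task35, task37, task40, task43.

task35, task37, task40, task43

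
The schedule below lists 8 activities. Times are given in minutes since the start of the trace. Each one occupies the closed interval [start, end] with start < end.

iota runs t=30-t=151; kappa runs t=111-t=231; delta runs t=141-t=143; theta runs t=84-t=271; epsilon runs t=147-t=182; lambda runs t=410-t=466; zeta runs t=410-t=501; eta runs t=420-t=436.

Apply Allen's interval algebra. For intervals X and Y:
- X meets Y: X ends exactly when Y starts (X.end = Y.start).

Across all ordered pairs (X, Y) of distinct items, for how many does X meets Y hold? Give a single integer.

Checking all 56 ordered pairs for relation 'meets'; matching pairs in alphabetical order:
No pair satisfies it.
Count: 0.

0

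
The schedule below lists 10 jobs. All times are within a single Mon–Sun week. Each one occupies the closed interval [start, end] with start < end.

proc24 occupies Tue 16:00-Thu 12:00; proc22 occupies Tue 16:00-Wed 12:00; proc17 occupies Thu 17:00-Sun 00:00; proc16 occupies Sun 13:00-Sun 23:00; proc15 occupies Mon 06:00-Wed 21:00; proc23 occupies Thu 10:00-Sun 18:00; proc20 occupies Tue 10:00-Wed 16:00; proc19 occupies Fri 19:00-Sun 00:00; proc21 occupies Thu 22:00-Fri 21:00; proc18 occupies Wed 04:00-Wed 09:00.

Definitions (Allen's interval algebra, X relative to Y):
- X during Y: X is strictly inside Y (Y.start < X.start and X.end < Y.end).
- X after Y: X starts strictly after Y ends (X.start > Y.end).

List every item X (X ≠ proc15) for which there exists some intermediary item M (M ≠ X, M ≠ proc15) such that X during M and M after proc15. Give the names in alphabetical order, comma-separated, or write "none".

Target proc15 = [Mon 06:00, Wed 21:00].
Intermediaries M with M after proc15: proc16, proc17, proc19, proc21, proc23.
Via proc16 — items with X during proc16: none.
Via proc17 — items with X during proc17: proc21.
Via proc19 — items with X during proc19: none.
Via proc21 — items with X during proc21: none.
Via proc23 — items with X during proc23: proc17, proc19, proc21.
Union: proc17, proc19, proc21.

proc17, proc19, proc21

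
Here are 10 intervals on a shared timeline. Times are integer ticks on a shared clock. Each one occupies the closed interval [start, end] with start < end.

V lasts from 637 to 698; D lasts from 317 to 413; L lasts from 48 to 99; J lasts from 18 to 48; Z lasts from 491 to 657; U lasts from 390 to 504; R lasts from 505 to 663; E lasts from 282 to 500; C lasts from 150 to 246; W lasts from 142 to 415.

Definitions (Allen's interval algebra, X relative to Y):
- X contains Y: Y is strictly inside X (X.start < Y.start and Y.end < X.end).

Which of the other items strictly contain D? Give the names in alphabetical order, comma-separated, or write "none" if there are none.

E, W

Target D = [317, 413].
C [150, 246] → before → no.
E [282, 500] → contains → yes.
J [18, 48] → before → no.
L [48, 99] → before → no.
R [505, 663] → after → no.
U [390, 504] → overlapped-by → no.
V [637, 698] → after → no.
W [142, 415] → contains → yes.
Z [491, 657] → after → no.
Result: E, W.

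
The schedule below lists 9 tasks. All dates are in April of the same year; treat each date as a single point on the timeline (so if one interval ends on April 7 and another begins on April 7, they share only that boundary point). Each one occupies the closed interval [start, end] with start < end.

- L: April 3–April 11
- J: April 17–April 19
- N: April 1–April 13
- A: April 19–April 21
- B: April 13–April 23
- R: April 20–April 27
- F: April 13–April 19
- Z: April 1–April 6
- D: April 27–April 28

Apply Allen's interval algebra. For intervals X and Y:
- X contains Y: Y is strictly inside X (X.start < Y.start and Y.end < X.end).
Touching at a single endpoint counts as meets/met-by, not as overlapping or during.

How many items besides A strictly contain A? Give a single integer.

1

Target A = [April 19, April 21].
B [April 13, April 23] → contains → counts.
D [April 27, April 28] → after → no.
F [April 13, April 19] → meets → no.
J [April 17, April 19] → meets → no.
L [April 3, April 11] → before → no.
N [April 1, April 13] → before → no.
R [April 20, April 27] → overlapped-by → no.
Z [April 1, April 6] → before → no.
Total: 1.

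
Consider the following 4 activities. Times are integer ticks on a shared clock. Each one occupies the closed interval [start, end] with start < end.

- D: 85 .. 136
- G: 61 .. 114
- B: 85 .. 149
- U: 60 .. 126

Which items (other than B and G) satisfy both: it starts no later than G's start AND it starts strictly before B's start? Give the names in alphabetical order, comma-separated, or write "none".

Conditions: its start is no later than G's start (X.start <= 61) AND its start is strictly before B's start (X.start < 85).
D: start 85 <= 61? ✗; start 85 < 85? ✗ → no.
U: start 60 <= 61? ✓; start 60 < 85? ✓ → yes.
Result: U.

U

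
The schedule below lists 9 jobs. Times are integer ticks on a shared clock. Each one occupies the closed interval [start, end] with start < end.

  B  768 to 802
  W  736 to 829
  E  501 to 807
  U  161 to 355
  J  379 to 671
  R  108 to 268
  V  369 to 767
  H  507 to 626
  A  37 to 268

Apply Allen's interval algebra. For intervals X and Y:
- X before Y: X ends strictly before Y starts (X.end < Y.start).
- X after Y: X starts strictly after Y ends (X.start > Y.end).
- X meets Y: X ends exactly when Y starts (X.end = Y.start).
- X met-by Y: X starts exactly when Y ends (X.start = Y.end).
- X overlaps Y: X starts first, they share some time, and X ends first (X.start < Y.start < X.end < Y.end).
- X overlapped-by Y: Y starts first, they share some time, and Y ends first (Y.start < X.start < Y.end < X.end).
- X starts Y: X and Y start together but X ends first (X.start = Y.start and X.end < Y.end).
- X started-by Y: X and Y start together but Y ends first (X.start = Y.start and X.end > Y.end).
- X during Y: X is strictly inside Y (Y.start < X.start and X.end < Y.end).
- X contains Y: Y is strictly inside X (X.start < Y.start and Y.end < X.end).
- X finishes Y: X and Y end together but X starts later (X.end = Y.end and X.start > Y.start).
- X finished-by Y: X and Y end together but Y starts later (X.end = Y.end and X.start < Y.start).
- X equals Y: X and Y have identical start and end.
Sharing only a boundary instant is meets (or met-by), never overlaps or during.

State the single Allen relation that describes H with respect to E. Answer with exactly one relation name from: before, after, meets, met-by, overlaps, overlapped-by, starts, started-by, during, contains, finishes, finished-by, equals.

during

H = [507, 626]; E = [501, 807].
Compare endpoints: H.start > E.start, H.start < E.end, H.end > E.start, H.end < E.end.
That pattern is 'during'.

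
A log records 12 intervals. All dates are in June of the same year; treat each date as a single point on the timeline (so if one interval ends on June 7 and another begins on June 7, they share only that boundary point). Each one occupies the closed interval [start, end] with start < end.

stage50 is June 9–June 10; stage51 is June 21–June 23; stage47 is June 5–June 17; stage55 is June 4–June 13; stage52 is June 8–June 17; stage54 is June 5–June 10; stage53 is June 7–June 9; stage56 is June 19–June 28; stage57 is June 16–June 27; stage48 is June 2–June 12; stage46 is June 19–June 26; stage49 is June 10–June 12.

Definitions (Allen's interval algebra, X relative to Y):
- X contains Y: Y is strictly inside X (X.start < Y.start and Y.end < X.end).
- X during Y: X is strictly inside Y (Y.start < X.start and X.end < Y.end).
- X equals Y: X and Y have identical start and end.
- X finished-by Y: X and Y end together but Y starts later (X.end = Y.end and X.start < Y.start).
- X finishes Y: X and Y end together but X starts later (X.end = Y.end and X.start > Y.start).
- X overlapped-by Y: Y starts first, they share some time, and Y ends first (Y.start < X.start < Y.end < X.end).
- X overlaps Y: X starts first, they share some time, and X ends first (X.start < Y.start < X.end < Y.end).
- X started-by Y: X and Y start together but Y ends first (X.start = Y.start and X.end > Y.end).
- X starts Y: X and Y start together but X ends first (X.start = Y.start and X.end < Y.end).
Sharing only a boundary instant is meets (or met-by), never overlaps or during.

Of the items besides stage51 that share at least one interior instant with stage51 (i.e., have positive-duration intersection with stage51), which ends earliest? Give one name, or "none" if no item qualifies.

stage46

Target stage51 = [June 21, June 23].
stage46 [June 19, June 26] → contains → candidate.
stage47 [June 5, June 17] → before → excluded.
stage48 [June 2, June 12] → before → excluded.
stage49 [June 10, June 12] → before → excluded.
stage50 [June 9, June 10] → before → excluded.
stage52 [June 8, June 17] → before → excluded.
stage53 [June 7, June 9] → before → excluded.
stage54 [June 5, June 10] → before → excluded.
stage55 [June 4, June 13] → before → excluded.
stage56 [June 19, June 28] → contains → candidate.
stage57 [June 16, June 27] → contains → candidate.
Among candidates, earliest end is June 26 → stage46.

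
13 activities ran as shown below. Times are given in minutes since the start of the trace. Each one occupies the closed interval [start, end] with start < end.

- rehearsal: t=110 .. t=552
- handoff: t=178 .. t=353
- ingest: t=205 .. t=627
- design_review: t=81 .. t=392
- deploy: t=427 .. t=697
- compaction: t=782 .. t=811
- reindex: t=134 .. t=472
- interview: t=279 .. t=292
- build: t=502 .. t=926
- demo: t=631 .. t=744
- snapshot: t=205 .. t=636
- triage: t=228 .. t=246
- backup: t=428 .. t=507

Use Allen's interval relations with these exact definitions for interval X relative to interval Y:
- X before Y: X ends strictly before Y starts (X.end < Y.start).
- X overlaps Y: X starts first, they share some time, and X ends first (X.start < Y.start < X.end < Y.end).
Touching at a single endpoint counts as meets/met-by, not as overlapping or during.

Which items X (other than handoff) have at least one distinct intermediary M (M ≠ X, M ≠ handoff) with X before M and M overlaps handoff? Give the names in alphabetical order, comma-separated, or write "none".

Target handoff = [t=178, t=353].
Intermediaries M with M overlaps handoff: none.
Union: none.

none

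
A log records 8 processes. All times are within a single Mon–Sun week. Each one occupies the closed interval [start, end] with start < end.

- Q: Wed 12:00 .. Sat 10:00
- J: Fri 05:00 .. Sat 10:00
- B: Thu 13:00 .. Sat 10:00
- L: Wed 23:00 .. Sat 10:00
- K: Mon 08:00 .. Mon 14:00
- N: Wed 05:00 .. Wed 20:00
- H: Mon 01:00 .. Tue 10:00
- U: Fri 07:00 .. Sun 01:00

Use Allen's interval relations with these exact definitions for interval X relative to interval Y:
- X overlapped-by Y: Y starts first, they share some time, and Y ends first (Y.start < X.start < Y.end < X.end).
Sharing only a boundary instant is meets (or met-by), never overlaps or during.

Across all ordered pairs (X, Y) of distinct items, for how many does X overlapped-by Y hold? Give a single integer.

5

Checking all 56 ordered pairs for relation 'overlapped-by'; matching pairs in alphabetical order:
(Q, N): Q overlapped-by N ✓
(U, B): U overlapped-by B ✓
(U, J): U overlapped-by J ✓
(U, L): U overlapped-by L ✓
(U, Q): U overlapped-by Q ✓
Count: 5.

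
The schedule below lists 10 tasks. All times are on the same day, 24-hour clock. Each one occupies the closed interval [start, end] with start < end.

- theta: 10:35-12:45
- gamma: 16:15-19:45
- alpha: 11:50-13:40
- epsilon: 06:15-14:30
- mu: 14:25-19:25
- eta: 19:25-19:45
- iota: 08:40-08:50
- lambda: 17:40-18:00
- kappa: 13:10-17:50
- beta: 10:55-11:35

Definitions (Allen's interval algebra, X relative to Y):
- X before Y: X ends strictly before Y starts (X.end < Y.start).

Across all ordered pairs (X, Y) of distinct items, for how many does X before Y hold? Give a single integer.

Checking all 90 ordered pairs for relation 'before'; matching pairs in alphabetical order:
(alpha, eta): alpha before eta ✓
(alpha, gamma): alpha before gamma ✓
(alpha, lambda): alpha before lambda ✓
(alpha, mu): alpha before mu ✓
(beta, alpha): beta before alpha ✓
(beta, eta): beta before eta ✓
(beta, gamma): beta before gamma ✓
(beta, kappa): beta before kappa ✓
(beta, lambda): beta before lambda ✓
(beta, mu): beta before mu ✓
(epsilon, eta): epsilon before eta ✓
(epsilon, gamma): epsilon before gamma ✓
(epsilon, lambda): epsilon before lambda ✓
(iota, alpha): iota before alpha ✓
(iota, beta): iota before beta ✓
(iota, eta): iota before eta ✓
(iota, gamma): iota before gamma ✓
(iota, kappa): iota before kappa ✓
(iota, lambda): iota before lambda ✓
(iota, mu): iota before mu ✓
(iota, theta): iota before theta ✓
(kappa, eta): kappa before eta ✓
(lambda, eta): lambda before eta ✓
(theta, eta): theta before eta ✓
... plus 4 further pairs not listed.
Count: 28.

28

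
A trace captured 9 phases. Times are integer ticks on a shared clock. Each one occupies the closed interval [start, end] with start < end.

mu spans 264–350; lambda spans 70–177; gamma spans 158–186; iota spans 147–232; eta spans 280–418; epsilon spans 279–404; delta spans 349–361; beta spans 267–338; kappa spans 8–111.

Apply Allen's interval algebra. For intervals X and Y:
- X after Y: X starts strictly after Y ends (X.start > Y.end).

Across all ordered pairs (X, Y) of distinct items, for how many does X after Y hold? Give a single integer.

23

Checking all 72 ordered pairs for relation 'after'; matching pairs in alphabetical order:
(beta, gamma): beta after gamma ✓
(beta, iota): beta after iota ✓
(beta, kappa): beta after kappa ✓
(beta, lambda): beta after lambda ✓
(delta, beta): delta after beta ✓
(delta, gamma): delta after gamma ✓
(delta, iota): delta after iota ✓
(delta, kappa): delta after kappa ✓
(delta, lambda): delta after lambda ✓
(epsilon, gamma): epsilon after gamma ✓
(epsilon, iota): epsilon after iota ✓
(epsilon, kappa): epsilon after kappa ✓
(epsilon, lambda): epsilon after lambda ✓
(eta, gamma): eta after gamma ✓
(eta, iota): eta after iota ✓
(eta, kappa): eta after kappa ✓
(eta, lambda): eta after lambda ✓
(gamma, kappa): gamma after kappa ✓
(iota, kappa): iota after kappa ✓
(mu, gamma): mu after gamma ✓
(mu, iota): mu after iota ✓
(mu, kappa): mu after kappa ✓
(mu, lambda): mu after lambda ✓
Count: 23.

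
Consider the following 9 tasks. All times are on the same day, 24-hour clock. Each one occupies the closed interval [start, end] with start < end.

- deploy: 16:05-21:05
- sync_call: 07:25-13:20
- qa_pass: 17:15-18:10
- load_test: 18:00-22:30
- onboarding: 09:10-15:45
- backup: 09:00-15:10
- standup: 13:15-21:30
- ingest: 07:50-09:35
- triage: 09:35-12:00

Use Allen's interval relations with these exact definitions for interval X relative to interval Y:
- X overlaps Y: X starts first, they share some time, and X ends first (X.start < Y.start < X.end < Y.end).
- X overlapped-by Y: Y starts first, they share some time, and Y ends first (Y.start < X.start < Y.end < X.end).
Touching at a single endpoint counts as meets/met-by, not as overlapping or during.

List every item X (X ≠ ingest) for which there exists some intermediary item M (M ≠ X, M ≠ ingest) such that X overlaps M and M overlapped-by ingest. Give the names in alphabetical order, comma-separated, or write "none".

Target ingest = [07:50, 09:35].
Intermediaries M with M overlapped-by ingest: backup, onboarding.
Via backup — items with X overlaps backup: sync_call.
Via onboarding — items with X overlaps onboarding: backup, sync_call.
Union: backup, sync_call.

backup, sync_call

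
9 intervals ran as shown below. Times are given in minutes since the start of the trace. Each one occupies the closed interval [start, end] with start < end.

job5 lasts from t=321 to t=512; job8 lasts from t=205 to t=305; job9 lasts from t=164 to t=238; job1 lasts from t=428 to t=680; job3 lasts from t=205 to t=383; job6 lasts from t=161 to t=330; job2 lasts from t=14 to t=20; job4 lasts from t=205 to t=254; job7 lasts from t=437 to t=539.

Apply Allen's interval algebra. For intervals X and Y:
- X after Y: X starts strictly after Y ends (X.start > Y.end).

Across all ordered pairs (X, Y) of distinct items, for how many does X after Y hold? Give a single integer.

21

Checking all 72 ordered pairs for relation 'after'; matching pairs in alphabetical order:
(job1, job2): job1 after job2 ✓
(job1, job3): job1 after job3 ✓
(job1, job4): job1 after job4 ✓
(job1, job6): job1 after job6 ✓
(job1, job8): job1 after job8 ✓
(job1, job9): job1 after job9 ✓
(job3, job2): job3 after job2 ✓
(job4, job2): job4 after job2 ✓
(job5, job2): job5 after job2 ✓
(job5, job4): job5 after job4 ✓
(job5, job8): job5 after job8 ✓
(job5, job9): job5 after job9 ✓
(job6, job2): job6 after job2 ✓
(job7, job2): job7 after job2 ✓
(job7, job3): job7 after job3 ✓
(job7, job4): job7 after job4 ✓
(job7, job6): job7 after job6 ✓
(job7, job8): job7 after job8 ✓
(job7, job9): job7 after job9 ✓
(job8, job2): job8 after job2 ✓
(job9, job2): job9 after job2 ✓
Count: 21.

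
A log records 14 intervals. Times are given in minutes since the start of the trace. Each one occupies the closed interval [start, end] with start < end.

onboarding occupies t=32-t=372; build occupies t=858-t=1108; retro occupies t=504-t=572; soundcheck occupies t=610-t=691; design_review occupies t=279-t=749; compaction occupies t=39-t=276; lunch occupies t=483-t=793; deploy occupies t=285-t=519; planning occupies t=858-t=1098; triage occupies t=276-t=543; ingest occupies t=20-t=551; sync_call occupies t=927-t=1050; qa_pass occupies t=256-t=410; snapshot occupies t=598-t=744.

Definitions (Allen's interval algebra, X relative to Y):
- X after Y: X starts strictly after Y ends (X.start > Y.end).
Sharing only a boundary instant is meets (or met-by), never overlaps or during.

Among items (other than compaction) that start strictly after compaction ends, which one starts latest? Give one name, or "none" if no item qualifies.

Target compaction = [t=39, t=276].
build [t=858, t=1108] → after → candidate.
deploy [t=285, t=519] → after → candidate.
design_review [t=279, t=749] → after → candidate.
ingest [t=20, t=551] → contains → excluded.
lunch [t=483, t=793] → after → candidate.
onboarding [t=32, t=372] → contains → excluded.
planning [t=858, t=1098] → after → candidate.
qa_pass [t=256, t=410] → overlapped-by → excluded.
retro [t=504, t=572] → after → candidate.
snapshot [t=598, t=744] → after → candidate.
soundcheck [t=610, t=691] → after → candidate.
sync_call [t=927, t=1050] → after → candidate.
triage [t=276, t=543] → met-by → excluded.
Among candidates, latest start is t=927 → sync_call.

sync_call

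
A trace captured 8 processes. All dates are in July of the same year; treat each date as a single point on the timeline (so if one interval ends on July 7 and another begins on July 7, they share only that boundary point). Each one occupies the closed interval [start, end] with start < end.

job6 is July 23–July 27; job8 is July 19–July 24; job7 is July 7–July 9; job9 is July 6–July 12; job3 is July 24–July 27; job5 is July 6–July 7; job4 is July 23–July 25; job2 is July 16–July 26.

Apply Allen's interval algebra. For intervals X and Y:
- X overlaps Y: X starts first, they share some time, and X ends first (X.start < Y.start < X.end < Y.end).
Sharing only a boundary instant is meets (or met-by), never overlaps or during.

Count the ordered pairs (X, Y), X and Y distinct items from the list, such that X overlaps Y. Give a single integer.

Checking all 56 ordered pairs for relation 'overlaps'; matching pairs in alphabetical order:
(job2, job3): job2 overlaps job3 ✓
(job2, job6): job2 overlaps job6 ✓
(job4, job3): job4 overlaps job3 ✓
(job8, job4): job8 overlaps job4 ✓
(job8, job6): job8 overlaps job6 ✓
Count: 5.

5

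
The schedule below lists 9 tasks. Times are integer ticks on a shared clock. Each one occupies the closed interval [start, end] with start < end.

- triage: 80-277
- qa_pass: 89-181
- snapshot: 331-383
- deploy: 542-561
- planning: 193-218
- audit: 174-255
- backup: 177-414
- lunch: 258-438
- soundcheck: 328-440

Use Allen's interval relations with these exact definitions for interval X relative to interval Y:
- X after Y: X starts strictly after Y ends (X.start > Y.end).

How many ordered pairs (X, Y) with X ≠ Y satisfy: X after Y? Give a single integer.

20

Checking all 72 ordered pairs for relation 'after'; matching pairs in alphabetical order:
(deploy, audit): deploy after audit ✓
(deploy, backup): deploy after backup ✓
(deploy, lunch): deploy after lunch ✓
(deploy, planning): deploy after planning ✓
(deploy, qa_pass): deploy after qa_pass ✓
(deploy, snapshot): deploy after snapshot ✓
(deploy, soundcheck): deploy after soundcheck ✓
(deploy, triage): deploy after triage ✓
(lunch, audit): lunch after audit ✓
(lunch, planning): lunch after planning ✓
(lunch, qa_pass): lunch after qa_pass ✓
(planning, qa_pass): planning after qa_pass ✓
(snapshot, audit): snapshot after audit ✓
(snapshot, planning): snapshot after planning ✓
(snapshot, qa_pass): snapshot after qa_pass ✓
(snapshot, triage): snapshot after triage ✓
(soundcheck, audit): soundcheck after audit ✓
(soundcheck, planning): soundcheck after planning ✓
(soundcheck, qa_pass): soundcheck after qa_pass ✓
(soundcheck, triage): soundcheck after triage ✓
Count: 20.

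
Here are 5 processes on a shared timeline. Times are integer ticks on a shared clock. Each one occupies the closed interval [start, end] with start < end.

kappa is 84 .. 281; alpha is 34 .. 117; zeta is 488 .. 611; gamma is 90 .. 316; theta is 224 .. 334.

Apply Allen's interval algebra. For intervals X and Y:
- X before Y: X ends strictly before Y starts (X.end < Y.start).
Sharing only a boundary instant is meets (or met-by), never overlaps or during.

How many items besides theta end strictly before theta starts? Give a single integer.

1

Target theta = [224, 334].
alpha [34, 117] → before → counts.
gamma [90, 316] → overlaps → no.
kappa [84, 281] → overlaps → no.
zeta [488, 611] → after → no.
Total: 1.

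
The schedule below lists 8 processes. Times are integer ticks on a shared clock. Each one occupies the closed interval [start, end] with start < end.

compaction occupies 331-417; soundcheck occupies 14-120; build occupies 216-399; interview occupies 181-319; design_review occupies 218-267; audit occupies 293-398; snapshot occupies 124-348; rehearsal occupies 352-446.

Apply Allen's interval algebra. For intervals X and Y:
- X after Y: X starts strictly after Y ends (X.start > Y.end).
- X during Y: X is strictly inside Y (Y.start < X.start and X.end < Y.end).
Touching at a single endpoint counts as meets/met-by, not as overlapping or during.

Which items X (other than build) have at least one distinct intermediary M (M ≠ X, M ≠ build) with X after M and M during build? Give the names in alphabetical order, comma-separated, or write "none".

Target build = [216, 399].
Intermediaries M with M during build: audit, design_review.
Via audit — items with X after audit: none.
Via design_review — items with X after design_review: audit, compaction, rehearsal.
Union: audit, compaction, rehearsal.

audit, compaction, rehearsal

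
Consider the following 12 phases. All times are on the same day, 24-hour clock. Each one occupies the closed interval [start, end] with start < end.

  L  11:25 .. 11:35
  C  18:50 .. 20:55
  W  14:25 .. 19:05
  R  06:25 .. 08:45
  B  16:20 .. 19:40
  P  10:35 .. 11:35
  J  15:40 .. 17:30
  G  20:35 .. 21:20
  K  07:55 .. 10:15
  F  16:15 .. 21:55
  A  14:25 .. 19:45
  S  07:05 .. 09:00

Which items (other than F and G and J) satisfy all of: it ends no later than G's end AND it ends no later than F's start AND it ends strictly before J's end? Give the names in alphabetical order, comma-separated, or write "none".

Conditions: its end is no later than G's end (X.end <= 21:20) AND its end is no later than F's start (X.end <= 16:15) AND its end is strictly before J's end (X.end < 17:30).
A: end 19:45 <= 21:20? ✓; end 19:45 <= 16:15? ✗; end 19:45 < 17:30? ✗ → no.
B: end 19:40 <= 21:20? ✓; end 19:40 <= 16:15? ✗; end 19:40 < 17:30? ✗ → no.
C: end 20:55 <= 21:20? ✓; end 20:55 <= 16:15? ✗; end 20:55 < 17:30? ✗ → no.
K: end 10:15 <= 21:20? ✓; end 10:15 <= 16:15? ✓; end 10:15 < 17:30? ✓ → yes.
L: end 11:35 <= 21:20? ✓; end 11:35 <= 16:15? ✓; end 11:35 < 17:30? ✓ → yes.
P: end 11:35 <= 21:20? ✓; end 11:35 <= 16:15? ✓; end 11:35 < 17:30? ✓ → yes.
R: end 08:45 <= 21:20? ✓; end 08:45 <= 16:15? ✓; end 08:45 < 17:30? ✓ → yes.
S: end 09:00 <= 21:20? ✓; end 09:00 <= 16:15? ✓; end 09:00 < 17:30? ✓ → yes.
W: end 19:05 <= 21:20? ✓; end 19:05 <= 16:15? ✗; end 19:05 < 17:30? ✗ → no.
Result: K, L, P, R, S.

K, L, P, R, S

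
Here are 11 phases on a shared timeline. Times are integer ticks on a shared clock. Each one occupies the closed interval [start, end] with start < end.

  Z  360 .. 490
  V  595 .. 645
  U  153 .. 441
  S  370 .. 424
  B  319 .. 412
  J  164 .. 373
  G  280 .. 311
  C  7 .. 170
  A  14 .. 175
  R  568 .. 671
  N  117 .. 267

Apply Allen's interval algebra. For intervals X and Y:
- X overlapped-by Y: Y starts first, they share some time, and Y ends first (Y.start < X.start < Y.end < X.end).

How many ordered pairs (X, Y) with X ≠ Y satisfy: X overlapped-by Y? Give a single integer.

15

Checking all 110 ordered pairs for relation 'overlapped-by'; matching pairs in alphabetical order:
(A, C): A overlapped-by C ✓
(B, J): B overlapped-by J ✓
(J, A): J overlapped-by A ✓
(J, C): J overlapped-by C ✓
(J, N): J overlapped-by N ✓
(N, A): N overlapped-by A ✓
(N, C): N overlapped-by C ✓
(S, B): S overlapped-by B ✓
(S, J): S overlapped-by J ✓
(U, A): U overlapped-by A ✓
(U, C): U overlapped-by C ✓
(U, N): U overlapped-by N ✓
(Z, B): Z overlapped-by B ✓
(Z, J): Z overlapped-by J ✓
(Z, U): Z overlapped-by U ✓
Count: 15.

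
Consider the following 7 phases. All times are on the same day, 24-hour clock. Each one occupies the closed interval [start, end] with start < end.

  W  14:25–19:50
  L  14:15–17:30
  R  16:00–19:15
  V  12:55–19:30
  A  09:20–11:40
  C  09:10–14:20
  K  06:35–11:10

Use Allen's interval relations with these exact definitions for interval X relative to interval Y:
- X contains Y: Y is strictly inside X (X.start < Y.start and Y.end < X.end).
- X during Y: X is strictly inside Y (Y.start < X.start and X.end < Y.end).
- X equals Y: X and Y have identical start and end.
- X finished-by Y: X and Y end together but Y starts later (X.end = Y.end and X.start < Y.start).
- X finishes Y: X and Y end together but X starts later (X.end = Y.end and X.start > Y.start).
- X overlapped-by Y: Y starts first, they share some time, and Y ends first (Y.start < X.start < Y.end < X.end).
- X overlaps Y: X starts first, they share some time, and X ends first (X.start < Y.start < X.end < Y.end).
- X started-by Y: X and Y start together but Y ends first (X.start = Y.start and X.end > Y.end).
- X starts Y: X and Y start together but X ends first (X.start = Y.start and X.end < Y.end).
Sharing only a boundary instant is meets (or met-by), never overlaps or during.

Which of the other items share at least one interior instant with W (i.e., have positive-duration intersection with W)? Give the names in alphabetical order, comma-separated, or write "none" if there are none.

L, R, V

Target W = [14:25, 19:50].
A [09:20, 11:40] → before → no.
C [09:10, 14:20] → before → no.
K [06:35, 11:10] → before → no.
L [14:15, 17:30] → overlaps → yes.
R [16:00, 19:15] → during → yes.
V [12:55, 19:30] → overlaps → yes.
Result: L, R, V.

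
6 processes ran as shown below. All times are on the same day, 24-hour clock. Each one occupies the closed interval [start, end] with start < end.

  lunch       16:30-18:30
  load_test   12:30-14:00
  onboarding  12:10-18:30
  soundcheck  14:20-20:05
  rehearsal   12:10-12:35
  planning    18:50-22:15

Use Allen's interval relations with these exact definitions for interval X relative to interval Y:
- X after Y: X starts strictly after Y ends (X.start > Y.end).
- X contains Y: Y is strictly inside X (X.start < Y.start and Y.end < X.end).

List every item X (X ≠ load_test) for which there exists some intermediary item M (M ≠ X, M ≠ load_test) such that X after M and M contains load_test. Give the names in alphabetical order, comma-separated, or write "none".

planning

Target load_test = [12:30, 14:00].
Intermediaries M with M contains load_test: onboarding.
Via onboarding — items with X after onboarding: planning.
Union: planning.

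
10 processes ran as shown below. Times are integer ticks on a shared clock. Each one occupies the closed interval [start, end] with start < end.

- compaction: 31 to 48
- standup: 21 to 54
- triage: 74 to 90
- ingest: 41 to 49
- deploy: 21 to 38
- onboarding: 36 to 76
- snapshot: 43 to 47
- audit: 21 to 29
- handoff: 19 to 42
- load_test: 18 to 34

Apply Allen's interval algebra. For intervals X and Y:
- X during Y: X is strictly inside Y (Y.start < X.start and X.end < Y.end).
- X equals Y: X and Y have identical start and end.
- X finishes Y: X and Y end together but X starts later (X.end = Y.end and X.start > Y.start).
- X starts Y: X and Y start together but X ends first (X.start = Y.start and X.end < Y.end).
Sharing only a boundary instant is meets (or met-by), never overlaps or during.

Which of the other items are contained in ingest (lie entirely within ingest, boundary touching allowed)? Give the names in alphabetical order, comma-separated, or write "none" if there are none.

Target ingest = [41, 49].
audit [21, 29] → before → no.
compaction [31, 48] → overlaps → no.
deploy [21, 38] → before → no.
handoff [19, 42] → overlaps → no.
load_test [18, 34] → before → no.
onboarding [36, 76] → contains → no.
snapshot [43, 47] → during → yes.
standup [21, 54] → contains → no.
triage [74, 90] → after → no.
Result: snapshot.

snapshot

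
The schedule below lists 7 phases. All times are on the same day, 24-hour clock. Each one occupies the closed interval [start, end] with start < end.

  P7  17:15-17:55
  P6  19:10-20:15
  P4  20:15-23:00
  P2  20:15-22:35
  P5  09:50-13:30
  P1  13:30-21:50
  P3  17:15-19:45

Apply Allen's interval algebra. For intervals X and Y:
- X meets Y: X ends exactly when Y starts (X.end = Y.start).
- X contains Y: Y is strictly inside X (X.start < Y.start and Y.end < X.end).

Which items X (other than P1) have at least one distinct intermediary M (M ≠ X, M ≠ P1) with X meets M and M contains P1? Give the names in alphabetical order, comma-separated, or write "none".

none

Target P1 = [13:30, 21:50].
Intermediaries M with M contains P1: none.
Union: none.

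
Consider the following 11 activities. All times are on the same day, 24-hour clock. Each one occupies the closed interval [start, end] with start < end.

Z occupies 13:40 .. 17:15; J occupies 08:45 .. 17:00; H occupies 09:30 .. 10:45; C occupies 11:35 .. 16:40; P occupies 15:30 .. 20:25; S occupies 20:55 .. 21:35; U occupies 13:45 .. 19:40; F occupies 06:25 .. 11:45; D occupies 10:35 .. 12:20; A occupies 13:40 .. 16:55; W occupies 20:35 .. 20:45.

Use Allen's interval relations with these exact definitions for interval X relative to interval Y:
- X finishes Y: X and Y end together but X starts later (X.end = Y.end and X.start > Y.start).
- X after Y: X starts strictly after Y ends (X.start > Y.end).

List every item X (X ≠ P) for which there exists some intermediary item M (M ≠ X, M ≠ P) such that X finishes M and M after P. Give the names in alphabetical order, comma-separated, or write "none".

Target P = [15:30, 20:25].
Intermediaries M with M after P: S, W.
Via S — items with X finishes S: none.
Via W — items with X finishes W: none.
Union: none.

none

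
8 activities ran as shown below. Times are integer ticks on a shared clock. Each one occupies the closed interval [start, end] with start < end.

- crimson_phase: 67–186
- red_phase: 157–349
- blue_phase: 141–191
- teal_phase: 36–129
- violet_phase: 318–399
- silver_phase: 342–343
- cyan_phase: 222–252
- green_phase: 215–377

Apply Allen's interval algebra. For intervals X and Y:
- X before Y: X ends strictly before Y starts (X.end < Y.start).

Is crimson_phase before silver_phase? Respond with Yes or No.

Yes

crimson_phase = [67, 186], silver_phase = [342, 343].
Actual relation of crimson_phase to silver_phase: before.
Asked whether 'before' holds → Yes.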